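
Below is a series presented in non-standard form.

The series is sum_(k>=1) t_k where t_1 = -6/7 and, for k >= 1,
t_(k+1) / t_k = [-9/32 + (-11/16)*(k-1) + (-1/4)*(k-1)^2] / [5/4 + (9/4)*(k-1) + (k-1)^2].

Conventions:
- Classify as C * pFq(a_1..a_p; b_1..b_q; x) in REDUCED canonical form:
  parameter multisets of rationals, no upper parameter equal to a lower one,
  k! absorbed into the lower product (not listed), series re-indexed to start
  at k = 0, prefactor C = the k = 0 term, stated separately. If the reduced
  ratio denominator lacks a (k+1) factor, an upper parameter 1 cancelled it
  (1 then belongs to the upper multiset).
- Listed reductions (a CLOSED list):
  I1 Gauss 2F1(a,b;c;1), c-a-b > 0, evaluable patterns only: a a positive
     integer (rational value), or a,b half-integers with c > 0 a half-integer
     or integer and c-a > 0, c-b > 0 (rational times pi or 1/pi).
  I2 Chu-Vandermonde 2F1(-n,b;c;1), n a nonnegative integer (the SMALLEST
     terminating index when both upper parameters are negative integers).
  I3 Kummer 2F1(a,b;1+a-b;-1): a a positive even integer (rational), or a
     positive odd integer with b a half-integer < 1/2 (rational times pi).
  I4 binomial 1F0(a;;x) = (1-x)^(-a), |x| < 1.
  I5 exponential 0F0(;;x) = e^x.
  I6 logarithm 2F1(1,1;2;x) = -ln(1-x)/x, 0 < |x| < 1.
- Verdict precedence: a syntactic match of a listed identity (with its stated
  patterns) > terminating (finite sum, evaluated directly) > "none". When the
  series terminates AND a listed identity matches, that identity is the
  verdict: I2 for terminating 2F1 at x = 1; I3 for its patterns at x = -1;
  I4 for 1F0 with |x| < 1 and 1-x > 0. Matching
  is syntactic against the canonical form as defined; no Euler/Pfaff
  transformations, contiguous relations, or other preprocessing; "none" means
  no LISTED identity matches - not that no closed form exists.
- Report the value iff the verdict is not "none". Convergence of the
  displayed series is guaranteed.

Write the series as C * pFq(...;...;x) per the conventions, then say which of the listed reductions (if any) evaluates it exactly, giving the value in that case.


Reduced: x = -1/4, 2F1, upper = {1/2, 9/4}, lower = {5/4}, C = -6/7. Verdict: none here - no I1-I6 shape fits x = -1/4 with lower {5/4}.

The tell: t_0 = -6/7 here, and roots of the ratio polynomials (C = -6/7) are the negated parameters.
Consecutive-term ratio: r(k) = (-1/4) * (k+1/2) (k+9/4) / [(k+5/4) (k+1)] - poly over poly, x = (-1/4) from leading terms; C = -6/7 at k = 0.


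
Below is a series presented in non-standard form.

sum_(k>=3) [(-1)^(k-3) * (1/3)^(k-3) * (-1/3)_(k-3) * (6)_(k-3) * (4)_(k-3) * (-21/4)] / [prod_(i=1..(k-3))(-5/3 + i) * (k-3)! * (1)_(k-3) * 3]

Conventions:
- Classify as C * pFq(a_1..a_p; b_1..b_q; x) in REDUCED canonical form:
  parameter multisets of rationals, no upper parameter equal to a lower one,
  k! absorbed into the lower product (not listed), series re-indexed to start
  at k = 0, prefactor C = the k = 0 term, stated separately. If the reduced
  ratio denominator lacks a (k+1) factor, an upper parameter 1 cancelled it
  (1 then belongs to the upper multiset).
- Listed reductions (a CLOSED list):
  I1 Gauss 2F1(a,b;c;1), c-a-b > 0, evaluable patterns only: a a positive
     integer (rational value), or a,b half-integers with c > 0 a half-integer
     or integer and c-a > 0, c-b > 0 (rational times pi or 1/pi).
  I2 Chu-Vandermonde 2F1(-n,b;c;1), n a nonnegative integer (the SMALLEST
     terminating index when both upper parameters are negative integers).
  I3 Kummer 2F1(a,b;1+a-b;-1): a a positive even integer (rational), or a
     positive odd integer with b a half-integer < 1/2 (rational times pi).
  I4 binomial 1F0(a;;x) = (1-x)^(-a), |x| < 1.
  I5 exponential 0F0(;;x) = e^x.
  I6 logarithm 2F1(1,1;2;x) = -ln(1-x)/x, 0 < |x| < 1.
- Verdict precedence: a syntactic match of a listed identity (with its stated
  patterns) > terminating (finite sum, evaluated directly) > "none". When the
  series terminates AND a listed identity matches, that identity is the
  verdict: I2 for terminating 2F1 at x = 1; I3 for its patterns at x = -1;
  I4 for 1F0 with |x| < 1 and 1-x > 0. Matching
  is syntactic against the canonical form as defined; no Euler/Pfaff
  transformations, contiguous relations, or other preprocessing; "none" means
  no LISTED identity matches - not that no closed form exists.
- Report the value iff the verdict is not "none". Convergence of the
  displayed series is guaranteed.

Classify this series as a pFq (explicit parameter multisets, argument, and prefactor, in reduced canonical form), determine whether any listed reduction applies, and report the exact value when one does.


Key observation: from the first term -7/4: the (-1)^k factor (prefactor -7/4) folds into the argument's sign.
Consecutive-term ratio: r(k) = (-1/3) * (k-1/3) (k+4) (k+6) / [(k-2/3) (k+1) (k+1)] ; factor over Q: parameters, x = (-1/3), and C = -7/4.

Reduced: x = -1/3, 3F2, upper = {-1/3, 4, 6}, lower = {-2/3, 1}, C = -7/4. Verdict: none. Every listed pattern misses the 3F2 form at -1/3, upper {-1/3, 4, 6}.


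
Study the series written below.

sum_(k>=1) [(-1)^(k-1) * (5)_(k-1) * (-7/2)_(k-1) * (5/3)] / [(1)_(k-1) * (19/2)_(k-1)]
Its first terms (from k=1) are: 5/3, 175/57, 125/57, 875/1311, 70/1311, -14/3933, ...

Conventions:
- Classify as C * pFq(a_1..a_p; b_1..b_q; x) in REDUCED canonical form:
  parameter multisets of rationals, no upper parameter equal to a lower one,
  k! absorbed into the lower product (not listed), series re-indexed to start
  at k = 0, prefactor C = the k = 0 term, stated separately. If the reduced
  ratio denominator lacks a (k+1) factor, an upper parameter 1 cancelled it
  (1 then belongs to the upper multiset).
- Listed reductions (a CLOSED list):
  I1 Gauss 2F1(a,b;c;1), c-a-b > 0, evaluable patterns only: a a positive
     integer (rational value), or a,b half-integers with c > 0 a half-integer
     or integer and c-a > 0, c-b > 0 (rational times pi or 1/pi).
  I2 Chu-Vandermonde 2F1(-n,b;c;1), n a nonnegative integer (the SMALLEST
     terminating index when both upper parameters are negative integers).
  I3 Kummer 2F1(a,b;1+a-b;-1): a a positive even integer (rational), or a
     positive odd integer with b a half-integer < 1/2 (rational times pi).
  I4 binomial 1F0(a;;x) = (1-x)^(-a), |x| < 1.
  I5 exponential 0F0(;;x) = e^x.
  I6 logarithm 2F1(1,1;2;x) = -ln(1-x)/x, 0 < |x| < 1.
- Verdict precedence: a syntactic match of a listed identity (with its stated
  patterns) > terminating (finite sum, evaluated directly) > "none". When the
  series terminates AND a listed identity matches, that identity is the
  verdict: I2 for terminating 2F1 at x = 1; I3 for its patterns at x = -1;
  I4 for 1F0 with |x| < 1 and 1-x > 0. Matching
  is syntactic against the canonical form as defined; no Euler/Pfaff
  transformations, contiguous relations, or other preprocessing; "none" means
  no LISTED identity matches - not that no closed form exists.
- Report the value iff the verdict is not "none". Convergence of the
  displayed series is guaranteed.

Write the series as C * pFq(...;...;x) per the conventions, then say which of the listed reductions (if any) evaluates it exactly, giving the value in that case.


The series (x = -1) is 2F1: upper {-7/2, 5}, lower {19/2}, prefactor 5/3. Verdict (x = -1): Kummer's theorem (I3) applies (x = -1; c = 19/2 equals 1+a-b for upper {-7/2, 5}: listed pattern). Exact value: (1276275/524288) * pi.

First insight: t_0 = 5/3 here, and (1)_k (C = 5/3) is k! itself.
Consecutive-term ratio: r(k) = (-1) * (k-7/2) (k+5) / [(k+19/2) (k+1)] ; factor over Q: parameters, x = (-1), and C = 5/3.


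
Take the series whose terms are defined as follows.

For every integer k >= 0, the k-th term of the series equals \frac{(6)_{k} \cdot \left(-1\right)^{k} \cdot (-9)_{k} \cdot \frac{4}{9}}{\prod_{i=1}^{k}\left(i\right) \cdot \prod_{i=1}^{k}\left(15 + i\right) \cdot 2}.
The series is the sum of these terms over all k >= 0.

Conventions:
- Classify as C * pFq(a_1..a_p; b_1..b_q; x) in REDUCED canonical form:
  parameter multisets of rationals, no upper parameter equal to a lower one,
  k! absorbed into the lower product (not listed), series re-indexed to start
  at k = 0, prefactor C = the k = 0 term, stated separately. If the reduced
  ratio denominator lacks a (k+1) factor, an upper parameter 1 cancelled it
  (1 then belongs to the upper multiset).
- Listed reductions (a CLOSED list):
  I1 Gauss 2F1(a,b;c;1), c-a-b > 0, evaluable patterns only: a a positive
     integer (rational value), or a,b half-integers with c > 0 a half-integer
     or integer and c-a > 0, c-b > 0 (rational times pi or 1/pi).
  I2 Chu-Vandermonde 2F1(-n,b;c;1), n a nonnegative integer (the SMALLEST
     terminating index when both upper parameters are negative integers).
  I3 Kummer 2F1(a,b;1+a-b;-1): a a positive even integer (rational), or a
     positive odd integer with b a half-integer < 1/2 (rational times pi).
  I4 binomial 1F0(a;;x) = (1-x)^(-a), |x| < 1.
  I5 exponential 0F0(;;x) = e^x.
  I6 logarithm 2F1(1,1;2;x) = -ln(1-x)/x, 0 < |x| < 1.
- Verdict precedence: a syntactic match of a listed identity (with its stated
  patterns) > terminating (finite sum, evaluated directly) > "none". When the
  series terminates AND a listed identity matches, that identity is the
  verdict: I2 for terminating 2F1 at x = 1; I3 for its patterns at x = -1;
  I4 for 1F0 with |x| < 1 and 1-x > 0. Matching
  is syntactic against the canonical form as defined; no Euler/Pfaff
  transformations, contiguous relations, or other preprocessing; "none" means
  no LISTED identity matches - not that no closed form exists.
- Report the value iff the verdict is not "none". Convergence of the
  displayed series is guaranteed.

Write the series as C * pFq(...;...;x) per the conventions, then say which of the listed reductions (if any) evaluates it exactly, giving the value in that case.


With C = \frac{2}{9}: the canonical form is 2F1(-9, 6; 16; -1). Verdict: Kummer's theorem (I3) fires (x = -1; c = 16 equals 1+a-b for upper {-9, 6}: listed pattern). Hence: \frac{91}{18}.

Structural cue: with t_0 = \frac{2}{9}, the product of the first k integers (C = 2/9, x = -1) is k!.
Adjacent-term ratio: r(k) = -1 * (k-9) (k+6) / [(k+16) (k+1)] - rational in k. x = -1; t_0 = \frac{2}{9}; negate the roots.


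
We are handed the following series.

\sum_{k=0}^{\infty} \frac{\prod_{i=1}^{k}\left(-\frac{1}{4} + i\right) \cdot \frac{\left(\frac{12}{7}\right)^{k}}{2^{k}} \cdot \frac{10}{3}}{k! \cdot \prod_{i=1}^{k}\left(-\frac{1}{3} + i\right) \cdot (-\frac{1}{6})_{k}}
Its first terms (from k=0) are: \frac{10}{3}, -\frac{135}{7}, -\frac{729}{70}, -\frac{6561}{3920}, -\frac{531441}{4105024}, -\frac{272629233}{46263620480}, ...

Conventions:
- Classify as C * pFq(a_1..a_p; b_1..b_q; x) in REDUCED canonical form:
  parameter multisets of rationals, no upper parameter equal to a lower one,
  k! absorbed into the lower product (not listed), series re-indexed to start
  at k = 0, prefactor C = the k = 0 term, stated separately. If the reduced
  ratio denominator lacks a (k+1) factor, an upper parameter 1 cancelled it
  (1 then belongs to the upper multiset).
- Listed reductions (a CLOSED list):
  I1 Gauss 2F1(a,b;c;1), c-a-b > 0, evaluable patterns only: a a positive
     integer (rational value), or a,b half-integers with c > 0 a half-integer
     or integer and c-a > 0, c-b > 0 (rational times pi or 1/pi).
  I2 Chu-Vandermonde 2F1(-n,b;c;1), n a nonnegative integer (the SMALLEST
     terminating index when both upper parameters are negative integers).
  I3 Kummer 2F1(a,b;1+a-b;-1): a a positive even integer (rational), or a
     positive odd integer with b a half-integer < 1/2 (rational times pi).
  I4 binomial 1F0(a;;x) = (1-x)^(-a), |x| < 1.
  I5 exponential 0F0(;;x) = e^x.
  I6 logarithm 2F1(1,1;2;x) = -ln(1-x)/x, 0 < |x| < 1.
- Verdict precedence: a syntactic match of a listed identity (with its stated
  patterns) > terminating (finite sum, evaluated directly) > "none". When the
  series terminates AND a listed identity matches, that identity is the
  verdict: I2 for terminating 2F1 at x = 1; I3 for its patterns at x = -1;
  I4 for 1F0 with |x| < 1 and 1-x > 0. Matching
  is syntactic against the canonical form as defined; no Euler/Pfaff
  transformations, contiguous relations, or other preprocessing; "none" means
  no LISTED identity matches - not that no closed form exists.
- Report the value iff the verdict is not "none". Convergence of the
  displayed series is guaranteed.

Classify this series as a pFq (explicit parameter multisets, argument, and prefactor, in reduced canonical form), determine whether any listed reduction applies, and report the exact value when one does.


The series (x = \frac{6}{7}) is 1F2: upper {\frac{3}{4}}, lower {-\frac{1}{6}, \frac{2}{3}}, prefactor \frac{10}{3}. Verdict: none (x = \frac{6}{7}): each listed identity misses the multisets {\frac{3}{4}} ; {-\frac{1}{6}, \frac{2}{3}}.

Key observation: with t_0 = \frac{10}{3}, the running product (C = 10/3, x = 6/7) telescopes to a rising factorial.
Consecutive-term ratio: r(k) = \frac{6}{7} * (k+\frac{3}{4}) / [(k-\frac{1}{6}) (k+\frac{2}{3}) (k+1)] ; factor over Q: parameters, x = \frac{6}{7}, and C = \frac{10}{3}.


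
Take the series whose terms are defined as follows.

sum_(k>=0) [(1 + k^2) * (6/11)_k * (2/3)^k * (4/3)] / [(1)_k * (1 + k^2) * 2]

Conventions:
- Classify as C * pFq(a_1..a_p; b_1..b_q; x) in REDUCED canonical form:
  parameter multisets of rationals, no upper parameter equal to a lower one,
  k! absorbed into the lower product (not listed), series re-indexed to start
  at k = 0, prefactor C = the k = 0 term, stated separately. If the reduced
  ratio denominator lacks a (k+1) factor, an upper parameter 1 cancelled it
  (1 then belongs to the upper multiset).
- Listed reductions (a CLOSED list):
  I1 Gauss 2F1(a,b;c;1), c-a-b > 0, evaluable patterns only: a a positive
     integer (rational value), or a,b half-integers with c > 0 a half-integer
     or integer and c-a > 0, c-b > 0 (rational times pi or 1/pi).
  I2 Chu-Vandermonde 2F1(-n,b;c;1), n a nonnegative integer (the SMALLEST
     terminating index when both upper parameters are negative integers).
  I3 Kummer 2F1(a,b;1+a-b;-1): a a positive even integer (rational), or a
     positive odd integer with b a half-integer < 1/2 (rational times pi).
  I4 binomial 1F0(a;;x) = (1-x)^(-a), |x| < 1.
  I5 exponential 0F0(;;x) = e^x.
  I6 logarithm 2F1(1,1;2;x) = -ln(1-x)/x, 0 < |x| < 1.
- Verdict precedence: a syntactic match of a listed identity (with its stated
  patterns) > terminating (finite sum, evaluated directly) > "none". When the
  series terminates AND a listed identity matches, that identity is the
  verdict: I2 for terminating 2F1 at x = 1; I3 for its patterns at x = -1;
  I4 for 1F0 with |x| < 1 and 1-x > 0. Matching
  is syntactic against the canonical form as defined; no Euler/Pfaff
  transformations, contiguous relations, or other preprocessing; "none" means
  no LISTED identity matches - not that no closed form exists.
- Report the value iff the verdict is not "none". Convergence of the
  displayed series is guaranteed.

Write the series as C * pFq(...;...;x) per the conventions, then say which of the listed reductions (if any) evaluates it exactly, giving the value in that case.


This is 2/3 * 1F0(6/11; -; 2/3) in reduced canonical form. Verdict at x = 2/3: binomial (I4) matches (the 1F0 binomial series: exponent -6/11, x = 2/3). Sum: (2/3) * (1/3)^(-6/11).

Key observation: x = (2/3) and (1)_k (C = 2/3, x = 2/3) is k! itself.
Ratio: r(k) = (2/3) * (k+6/11) / [(k+1)] ; factor over Q: parameters, x = (2/3), and C = 2/3.


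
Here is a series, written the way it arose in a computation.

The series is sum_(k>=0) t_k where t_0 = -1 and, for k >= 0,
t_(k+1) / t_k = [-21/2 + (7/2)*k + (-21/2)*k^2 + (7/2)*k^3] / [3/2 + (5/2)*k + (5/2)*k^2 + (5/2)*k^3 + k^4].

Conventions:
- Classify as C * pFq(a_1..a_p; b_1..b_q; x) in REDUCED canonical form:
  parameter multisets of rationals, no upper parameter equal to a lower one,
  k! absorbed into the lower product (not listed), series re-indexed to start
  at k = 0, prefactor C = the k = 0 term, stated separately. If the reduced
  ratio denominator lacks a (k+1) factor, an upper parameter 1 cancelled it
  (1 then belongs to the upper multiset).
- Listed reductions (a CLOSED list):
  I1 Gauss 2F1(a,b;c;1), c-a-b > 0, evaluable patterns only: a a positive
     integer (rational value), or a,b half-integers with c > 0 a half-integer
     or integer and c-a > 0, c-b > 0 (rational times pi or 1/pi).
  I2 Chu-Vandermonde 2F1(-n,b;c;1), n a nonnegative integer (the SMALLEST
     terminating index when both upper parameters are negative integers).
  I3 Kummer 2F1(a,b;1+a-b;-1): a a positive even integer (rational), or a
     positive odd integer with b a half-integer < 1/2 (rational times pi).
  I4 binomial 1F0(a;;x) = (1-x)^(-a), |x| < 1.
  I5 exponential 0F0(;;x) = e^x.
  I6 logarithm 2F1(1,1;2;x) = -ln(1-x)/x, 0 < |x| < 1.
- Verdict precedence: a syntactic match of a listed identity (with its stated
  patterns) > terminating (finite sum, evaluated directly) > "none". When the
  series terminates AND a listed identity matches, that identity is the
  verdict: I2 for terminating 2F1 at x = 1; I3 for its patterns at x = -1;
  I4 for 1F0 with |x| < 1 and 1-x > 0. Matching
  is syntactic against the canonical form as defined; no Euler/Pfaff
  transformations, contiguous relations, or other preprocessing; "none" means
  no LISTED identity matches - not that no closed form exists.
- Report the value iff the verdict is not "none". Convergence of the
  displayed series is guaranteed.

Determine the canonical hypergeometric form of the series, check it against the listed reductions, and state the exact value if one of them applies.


Prefactor -1, argument 7/2: 1F1 with upper {-3} over lower {3/2}. Verdict: terminating (-3 upstairs). 4 nonzero terms in all; added directly. Sum: -8/15.

First insight: t_0 being -1, the expanded ratio factors over Q; C = -1, roots give parameters.
Adjacent-term ratio: r(k) = (7/2) * (k-3) / [(k+3/2) (k+1)] - poly over poly, x = (7/2) from leading terms; C = -1 at k = 0.


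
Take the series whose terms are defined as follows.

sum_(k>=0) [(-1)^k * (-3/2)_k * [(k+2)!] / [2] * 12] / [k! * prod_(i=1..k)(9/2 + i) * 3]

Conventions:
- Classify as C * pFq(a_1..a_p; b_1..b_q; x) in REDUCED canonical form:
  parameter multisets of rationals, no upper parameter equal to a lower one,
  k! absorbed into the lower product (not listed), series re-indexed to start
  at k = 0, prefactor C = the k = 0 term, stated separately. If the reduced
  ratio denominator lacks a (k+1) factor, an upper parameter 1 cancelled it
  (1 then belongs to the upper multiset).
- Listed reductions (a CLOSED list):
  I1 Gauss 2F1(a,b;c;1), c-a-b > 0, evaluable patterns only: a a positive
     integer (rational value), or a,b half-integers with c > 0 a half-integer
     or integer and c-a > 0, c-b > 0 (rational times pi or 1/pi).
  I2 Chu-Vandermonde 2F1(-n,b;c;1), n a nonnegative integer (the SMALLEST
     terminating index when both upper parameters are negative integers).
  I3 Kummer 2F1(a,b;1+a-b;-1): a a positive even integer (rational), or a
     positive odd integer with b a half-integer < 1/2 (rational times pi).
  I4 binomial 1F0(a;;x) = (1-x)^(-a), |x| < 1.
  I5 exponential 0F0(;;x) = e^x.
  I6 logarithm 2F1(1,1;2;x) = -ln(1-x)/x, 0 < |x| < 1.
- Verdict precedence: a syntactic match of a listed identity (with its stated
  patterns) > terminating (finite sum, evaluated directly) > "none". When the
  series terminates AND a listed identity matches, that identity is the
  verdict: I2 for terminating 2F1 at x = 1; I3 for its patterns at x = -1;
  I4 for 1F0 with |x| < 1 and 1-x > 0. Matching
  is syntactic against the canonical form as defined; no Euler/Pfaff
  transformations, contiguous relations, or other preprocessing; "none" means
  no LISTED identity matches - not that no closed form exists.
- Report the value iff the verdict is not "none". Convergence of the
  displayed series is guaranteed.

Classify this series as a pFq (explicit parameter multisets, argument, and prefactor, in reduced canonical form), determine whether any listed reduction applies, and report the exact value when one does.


Reduced: x = -1, 2F1, upper = {-3/2, 3}, lower = {11/2}, C = 4. Verdict: the Kummer evaluation I3 applies (x = -1; c = 11/2 equals 1+a-b for upper {-3/2, 3}: listed pattern). Hence: (315/128) * pi.

Key observation: x = (-1) and the lower running product (prefactor 4) is a rising factorial.
Adjacent-term ratio: r(k) = (-1) * (k-3/2) (k+3) / [(k+11/2) (k+1)] - rational in k, leading ratio (-1); with t_0 = 4, classification follows.


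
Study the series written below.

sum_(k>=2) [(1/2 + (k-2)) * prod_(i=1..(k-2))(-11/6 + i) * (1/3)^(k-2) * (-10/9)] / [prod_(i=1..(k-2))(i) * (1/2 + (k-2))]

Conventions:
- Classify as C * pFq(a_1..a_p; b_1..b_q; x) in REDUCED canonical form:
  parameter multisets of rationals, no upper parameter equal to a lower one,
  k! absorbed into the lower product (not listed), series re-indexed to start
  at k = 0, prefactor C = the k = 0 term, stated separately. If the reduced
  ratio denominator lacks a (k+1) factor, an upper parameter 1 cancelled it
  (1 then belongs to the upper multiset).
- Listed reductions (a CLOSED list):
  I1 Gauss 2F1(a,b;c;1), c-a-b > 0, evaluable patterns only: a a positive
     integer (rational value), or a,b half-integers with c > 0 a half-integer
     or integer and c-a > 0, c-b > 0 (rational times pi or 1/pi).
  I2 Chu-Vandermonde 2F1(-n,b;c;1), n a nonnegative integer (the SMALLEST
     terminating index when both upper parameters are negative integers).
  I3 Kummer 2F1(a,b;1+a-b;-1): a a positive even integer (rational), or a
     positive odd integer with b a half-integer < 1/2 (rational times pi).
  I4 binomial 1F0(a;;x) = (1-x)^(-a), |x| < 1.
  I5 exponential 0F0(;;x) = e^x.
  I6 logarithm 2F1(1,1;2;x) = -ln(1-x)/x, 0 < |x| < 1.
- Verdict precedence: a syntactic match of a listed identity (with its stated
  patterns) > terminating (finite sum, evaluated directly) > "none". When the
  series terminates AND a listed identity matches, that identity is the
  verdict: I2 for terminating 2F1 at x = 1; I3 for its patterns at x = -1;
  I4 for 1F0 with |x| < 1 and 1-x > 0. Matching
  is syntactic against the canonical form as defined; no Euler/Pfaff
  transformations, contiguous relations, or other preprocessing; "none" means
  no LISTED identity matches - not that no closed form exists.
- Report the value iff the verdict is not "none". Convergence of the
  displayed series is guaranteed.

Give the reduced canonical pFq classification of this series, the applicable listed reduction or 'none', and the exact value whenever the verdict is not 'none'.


Structural cue: x = (1/3) and the product of the first k integers (prefactor -10/9) is k!.
Consecutive-term ratio: r(k) = (1/3) * (k-5/6) / [(k+1)] - poly over poly, x = (1/3) from leading terms; C = -10/9 at k = 0.

At argument 1/3: a 1F0 with upper {-5/6}, lower {-}, scaled by C = -10/9. Verdict: the binomial series (I4) fires (the 1F0 binomial series: exponent 5/6, x = 1/3). Exact value: (-10/9) * (2/3)^(5/6).


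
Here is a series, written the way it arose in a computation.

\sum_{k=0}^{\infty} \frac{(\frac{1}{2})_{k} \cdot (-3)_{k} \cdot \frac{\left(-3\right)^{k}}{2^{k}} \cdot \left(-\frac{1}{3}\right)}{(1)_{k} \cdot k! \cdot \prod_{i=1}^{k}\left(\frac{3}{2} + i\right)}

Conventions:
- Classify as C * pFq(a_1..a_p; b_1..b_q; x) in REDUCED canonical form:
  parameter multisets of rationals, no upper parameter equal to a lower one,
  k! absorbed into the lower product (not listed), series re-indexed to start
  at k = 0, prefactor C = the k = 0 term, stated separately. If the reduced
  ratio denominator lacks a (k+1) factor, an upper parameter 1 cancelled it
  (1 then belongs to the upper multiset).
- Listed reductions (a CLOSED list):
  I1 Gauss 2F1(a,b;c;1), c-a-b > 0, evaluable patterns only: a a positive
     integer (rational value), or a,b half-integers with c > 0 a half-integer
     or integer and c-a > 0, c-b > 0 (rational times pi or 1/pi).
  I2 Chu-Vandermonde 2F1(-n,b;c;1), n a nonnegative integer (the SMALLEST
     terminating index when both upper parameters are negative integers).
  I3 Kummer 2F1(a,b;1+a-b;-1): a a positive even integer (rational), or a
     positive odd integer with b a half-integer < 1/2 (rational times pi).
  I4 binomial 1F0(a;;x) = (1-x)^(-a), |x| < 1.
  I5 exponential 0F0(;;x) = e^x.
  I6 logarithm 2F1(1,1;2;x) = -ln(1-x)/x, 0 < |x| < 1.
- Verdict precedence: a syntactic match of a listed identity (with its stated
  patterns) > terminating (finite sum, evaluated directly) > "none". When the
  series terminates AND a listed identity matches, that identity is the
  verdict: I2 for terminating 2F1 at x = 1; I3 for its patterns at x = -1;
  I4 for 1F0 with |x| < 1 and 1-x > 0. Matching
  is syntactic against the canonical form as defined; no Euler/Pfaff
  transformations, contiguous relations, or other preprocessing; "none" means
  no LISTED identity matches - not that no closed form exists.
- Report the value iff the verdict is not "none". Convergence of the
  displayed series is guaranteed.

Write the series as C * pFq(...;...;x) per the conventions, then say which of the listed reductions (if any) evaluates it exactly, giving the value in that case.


Key step: x = -\frac{3}{2} and the lower running product (prefactor -1/3) is a rising factorial.
Ratio: r(k) = -\frac{3}{2} * (k-3) (k+\frac{1}{2}) / [(k+1) (k+\frac{5}{2}) (k+1)] ; factor over Q: parameters, x = -\frac{3}{2}, and C = -\frac{1}{3}.

Classification (C = -\frac{1}{3}): 2F2 with upper {-3, \frac{1}{2}}, lower {1, \frac{5}{2}}, argument x = -\frac{3}{2}. Verdict: terminating (-3 upstairs). 4 nonzero terms in all; added directly. Sum: -\frac{1241}{1680}.


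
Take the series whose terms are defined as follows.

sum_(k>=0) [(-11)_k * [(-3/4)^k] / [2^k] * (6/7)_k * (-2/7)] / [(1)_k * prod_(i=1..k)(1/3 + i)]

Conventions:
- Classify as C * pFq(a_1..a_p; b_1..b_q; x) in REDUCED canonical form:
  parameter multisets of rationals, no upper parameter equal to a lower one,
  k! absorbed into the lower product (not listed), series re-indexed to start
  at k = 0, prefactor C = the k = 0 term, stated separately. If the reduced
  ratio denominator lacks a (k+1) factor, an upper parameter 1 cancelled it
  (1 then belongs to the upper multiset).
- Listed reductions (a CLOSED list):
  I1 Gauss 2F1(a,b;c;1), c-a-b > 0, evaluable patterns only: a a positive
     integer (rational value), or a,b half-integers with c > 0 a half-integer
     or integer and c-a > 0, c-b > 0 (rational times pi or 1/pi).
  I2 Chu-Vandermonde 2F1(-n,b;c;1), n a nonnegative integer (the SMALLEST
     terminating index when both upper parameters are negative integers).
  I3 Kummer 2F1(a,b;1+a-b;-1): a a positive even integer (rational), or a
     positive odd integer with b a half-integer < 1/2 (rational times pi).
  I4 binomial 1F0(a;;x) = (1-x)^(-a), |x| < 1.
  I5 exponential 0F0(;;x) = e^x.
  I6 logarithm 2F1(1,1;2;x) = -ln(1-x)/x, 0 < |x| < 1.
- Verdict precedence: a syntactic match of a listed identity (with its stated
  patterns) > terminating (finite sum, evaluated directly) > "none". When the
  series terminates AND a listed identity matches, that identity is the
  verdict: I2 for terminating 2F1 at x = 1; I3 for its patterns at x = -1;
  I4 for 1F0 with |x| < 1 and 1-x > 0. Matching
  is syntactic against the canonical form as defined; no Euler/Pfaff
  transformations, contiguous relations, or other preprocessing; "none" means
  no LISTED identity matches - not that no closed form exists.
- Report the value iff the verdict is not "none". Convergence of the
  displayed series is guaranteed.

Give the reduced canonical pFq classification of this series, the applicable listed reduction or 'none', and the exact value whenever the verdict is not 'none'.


With C = -2/7: the canonical form is 2F1(-11, 6/7; 4/3; -3/8). Verdict: terminating - no listed pattern fits, but -11 in the upper list cuts the series at k = 11; direct evaluation. Exact value: -1244500944360685667472889/276729862141512651898880.

Key observation: from the first term -2/7: the lower running product (C = -2/7, x = -3/8) is a rising factorial.
Term ratio: r(k) = (-3/8) * (k-11) (k+6/7) / [(k+4/3) (k+1)] ; factor over Q: parameters, x = (-3/8), and C = -2/7.


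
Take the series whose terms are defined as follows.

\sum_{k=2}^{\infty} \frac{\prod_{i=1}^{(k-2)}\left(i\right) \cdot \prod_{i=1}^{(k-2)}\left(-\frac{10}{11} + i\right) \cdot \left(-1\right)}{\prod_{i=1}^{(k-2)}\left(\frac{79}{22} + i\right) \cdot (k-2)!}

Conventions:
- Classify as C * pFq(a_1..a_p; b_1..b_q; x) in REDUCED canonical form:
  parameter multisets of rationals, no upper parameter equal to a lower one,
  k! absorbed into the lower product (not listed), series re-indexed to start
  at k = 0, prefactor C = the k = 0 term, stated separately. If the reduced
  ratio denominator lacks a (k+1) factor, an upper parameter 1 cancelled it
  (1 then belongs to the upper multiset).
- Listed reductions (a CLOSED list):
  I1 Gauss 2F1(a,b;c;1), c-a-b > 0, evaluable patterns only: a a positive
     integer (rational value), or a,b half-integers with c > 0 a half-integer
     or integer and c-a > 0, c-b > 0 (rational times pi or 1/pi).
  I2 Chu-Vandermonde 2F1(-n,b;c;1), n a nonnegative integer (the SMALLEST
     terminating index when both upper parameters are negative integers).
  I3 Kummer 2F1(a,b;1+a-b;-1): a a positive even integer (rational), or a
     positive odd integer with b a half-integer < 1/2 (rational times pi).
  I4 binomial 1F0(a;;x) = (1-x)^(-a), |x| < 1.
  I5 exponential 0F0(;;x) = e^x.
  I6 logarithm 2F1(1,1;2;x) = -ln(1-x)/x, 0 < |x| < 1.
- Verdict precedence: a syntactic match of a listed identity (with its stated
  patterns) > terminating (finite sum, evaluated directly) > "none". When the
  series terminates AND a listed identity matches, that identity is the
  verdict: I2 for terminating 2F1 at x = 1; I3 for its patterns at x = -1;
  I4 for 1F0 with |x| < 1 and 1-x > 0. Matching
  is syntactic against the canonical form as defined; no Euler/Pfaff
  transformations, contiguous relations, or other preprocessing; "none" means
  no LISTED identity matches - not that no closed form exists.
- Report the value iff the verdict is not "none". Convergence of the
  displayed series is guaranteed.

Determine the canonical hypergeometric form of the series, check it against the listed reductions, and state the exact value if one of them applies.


The series (x = 1) is 2F1: upper {\frac{1}{11}, 1}, lower {\frac{101}{22}}, prefactor -1. Verdict (x = 1): the Gauss summation I1 applies (x = 1: the Gamma ratio telescopes since c-a-b = 7/2 > 0 and a = 1 in Z>0). Value: -\frac{79}{77}.

Key observation: from the first term -1: the running product (prefactor -1) telescopes to a rising factorial.
Term ratio: r(k) = 1 * (k+\frac{1}{11}) (k+1) / [(k+\frac{101}{22}) (k+1)] - rational in k, leading ratio 1; with t_0 = -1, classification follows.


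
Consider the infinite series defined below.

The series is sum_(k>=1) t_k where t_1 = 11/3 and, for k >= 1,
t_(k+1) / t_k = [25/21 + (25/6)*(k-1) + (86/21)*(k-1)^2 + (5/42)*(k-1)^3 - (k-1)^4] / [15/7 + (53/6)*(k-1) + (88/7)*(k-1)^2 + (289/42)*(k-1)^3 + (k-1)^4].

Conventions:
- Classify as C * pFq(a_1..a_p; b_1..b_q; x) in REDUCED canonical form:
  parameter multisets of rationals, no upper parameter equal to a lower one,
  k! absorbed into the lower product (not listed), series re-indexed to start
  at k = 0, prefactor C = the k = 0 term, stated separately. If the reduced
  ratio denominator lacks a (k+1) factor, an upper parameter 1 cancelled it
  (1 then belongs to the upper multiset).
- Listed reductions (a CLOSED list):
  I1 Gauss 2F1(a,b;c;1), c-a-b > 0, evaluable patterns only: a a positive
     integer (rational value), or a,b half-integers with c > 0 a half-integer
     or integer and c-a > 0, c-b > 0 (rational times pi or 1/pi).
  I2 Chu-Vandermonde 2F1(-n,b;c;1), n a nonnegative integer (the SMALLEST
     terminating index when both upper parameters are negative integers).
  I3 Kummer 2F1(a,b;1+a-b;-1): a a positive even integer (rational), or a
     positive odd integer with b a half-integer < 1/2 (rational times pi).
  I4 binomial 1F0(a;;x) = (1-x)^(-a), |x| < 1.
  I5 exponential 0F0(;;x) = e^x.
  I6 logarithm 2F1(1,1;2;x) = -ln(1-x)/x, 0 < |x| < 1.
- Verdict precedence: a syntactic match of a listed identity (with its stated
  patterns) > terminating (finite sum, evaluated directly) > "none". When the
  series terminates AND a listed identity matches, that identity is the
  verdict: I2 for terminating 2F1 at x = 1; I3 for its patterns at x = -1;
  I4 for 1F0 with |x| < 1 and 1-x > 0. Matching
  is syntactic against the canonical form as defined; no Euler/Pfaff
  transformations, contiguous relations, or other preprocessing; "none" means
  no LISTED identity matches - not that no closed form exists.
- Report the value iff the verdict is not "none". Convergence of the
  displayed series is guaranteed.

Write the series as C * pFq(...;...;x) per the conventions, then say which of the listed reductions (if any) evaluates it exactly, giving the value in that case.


First insight: t_0 = 11/3 here, and the expanded ratio factors over Q; C = 11/3, roots give parameters.
Consecutive-term ratio: r(k) = (-1) * (k-5/2) (k+1) / [(k+9/2) (k+1)] ; factor over Q: parameters, x = (-1), and C = 11/3.

Canonical form: C = 11/3 times 2F1 with upper {-5/2, 1}, lower {9/2}, x = -1. Verdict at x = -1: Kummer (I3) matches (x = -1; c = 9/2 equals 1+a-b for upper {-5/2, 1}: listed pattern). Its exact value is (385/192) * pi.


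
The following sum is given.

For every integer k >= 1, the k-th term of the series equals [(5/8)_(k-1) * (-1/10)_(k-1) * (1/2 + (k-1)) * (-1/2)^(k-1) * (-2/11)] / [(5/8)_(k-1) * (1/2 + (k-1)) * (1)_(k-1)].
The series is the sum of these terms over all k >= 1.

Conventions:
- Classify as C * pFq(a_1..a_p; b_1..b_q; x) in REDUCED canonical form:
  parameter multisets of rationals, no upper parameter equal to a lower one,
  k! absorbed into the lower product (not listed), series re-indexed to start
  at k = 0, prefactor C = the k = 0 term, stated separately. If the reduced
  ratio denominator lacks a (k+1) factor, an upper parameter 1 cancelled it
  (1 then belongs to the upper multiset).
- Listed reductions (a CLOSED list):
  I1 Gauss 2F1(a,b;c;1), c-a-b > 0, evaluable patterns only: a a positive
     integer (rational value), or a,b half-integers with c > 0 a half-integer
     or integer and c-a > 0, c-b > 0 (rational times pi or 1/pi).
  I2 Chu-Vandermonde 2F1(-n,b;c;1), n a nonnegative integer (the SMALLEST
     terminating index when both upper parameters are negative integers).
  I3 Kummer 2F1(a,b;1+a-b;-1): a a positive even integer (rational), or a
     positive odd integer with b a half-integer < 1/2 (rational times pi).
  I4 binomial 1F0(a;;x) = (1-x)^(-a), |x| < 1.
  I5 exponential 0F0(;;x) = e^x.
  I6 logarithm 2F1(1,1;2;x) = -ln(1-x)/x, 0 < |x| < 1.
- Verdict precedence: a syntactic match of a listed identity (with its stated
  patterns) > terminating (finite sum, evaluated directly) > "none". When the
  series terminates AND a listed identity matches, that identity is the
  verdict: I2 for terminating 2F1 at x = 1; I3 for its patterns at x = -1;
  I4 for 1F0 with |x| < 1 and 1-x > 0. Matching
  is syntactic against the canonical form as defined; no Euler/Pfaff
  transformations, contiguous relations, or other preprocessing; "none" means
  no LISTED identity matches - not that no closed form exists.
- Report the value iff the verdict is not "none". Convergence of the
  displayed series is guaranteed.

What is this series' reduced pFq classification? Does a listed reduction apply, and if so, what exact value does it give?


At argument -1/2: a 1F0 with upper {-1/10}, lower {-}, scaled by C = -2/11. Verdict: the binomial series (I4) applies (the 1F0 binomial series: exponent 1/10, x = -1/2). Sum: (-2/11) * (3/2)^(1/10).

The tell: t_0 being -2/11, k + 1/2 divides numerator and denominator alike; prefactor -2/11 after cancelling.
Adjacent-term ratio: r(k) = (-1/2) * (k-1/10) / [(k+1)] - rational; roots negated = parameters, x = (-1/2), C = -2/11.


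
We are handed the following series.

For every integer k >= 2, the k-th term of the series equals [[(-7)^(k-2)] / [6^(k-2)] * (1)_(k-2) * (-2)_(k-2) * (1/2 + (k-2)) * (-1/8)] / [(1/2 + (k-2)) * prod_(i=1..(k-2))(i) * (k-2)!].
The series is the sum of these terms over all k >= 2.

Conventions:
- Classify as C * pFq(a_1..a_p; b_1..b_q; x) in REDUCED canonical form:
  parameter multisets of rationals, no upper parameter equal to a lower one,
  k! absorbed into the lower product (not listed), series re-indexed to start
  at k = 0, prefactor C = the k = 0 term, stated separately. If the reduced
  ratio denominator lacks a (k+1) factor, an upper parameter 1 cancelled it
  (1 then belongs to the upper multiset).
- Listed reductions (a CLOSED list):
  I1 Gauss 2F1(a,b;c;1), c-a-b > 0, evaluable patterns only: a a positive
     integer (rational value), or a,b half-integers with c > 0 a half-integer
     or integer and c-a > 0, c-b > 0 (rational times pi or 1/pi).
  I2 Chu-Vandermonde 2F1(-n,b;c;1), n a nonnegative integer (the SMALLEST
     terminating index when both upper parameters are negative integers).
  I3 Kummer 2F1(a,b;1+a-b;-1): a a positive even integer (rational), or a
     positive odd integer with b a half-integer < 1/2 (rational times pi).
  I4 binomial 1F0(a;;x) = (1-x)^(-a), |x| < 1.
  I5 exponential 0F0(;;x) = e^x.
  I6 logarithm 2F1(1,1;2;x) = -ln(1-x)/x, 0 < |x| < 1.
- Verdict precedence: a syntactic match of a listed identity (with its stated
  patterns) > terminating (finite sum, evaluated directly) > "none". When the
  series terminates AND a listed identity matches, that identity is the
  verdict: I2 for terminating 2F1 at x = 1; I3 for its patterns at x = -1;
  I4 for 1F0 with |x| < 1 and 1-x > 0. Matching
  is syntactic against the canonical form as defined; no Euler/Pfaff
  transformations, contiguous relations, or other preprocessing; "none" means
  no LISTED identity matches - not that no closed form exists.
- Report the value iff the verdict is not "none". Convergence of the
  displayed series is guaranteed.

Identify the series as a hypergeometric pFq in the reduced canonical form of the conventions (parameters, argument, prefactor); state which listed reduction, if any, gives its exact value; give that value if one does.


Classification (C = -1/8): 1F0 with upper {-2}, lower {-}, argument x = -7/6. Verdict: terminating - upper -2 stops the sum at k = 2; the 3 terms are added exactly. Exact value: -169/288.

First insight: t_0 = -1/8 here, and striking the common factor k + 1/2 reduces the term (prefactor -1/8).
Ratio: r(k) = (-7/6) * (k-2) / [(k+1)] - rational in k, leading ratio (-7/6); with t_0 = -1/8, classification follows.


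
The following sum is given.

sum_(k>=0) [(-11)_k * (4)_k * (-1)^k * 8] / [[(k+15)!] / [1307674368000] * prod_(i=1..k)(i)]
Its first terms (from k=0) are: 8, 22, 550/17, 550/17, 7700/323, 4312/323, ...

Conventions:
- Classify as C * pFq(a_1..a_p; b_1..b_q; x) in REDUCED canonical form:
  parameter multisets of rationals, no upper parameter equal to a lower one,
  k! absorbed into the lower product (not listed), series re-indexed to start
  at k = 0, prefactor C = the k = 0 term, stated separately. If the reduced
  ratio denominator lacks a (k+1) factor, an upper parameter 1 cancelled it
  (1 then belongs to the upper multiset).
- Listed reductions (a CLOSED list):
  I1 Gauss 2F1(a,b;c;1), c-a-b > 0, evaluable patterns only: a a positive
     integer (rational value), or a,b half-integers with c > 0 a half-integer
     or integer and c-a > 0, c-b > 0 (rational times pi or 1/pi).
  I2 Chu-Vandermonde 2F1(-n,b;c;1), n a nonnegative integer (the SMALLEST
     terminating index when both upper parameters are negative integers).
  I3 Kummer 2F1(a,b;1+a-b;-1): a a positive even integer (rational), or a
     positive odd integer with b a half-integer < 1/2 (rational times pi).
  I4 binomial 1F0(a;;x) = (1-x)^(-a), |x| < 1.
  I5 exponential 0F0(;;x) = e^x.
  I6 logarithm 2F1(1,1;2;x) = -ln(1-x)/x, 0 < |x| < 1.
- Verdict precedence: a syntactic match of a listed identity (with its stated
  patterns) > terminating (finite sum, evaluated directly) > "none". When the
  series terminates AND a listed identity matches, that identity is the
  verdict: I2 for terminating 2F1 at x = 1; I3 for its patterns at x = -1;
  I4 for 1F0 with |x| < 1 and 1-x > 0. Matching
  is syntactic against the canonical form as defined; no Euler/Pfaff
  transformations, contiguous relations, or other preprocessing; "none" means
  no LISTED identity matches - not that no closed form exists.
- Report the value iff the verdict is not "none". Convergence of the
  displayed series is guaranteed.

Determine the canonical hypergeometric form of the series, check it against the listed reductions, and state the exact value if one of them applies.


First insight: from the first term 8: the product of the first k integers (C = 8, x = -1) is k!.
Step ratio: r(k) = (-1) * (k-11) (k+4) / [(k+16) (k+1)] - rational in k. x = (-1); t_0 = 8; negate the roots.

This is 8 * 2F1(-11, 4; 16; -1) in reduced canonical form. Verdict at x = -1: Kummer (I3) matches (x = -1; c = 16 equals 1+a-b for upper {-11, 4}: listed pattern). Its exact value is 140.
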